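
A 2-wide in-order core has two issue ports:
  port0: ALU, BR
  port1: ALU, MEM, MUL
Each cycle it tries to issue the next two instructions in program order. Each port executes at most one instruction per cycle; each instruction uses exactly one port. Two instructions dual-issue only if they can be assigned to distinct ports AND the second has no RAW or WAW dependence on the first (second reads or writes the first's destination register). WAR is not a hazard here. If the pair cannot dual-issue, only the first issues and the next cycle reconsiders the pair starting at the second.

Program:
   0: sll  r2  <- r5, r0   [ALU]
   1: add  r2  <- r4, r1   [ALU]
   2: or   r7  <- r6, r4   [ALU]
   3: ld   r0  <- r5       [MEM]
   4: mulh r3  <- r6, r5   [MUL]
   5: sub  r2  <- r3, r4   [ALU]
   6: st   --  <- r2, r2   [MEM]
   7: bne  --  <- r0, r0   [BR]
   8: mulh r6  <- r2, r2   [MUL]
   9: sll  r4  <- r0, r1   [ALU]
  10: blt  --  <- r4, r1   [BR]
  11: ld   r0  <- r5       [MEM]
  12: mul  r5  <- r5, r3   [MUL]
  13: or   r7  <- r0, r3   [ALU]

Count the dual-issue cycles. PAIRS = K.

0. sll.ALU @i0  | WAW r2
1. add.ALU+or.ALU @i1&i2  | pair
2. ld.MEM @i3  | no-port MEM/MUL
3. mulh.MUL @i4  | RAW r3
4. sub.ALU @i5  | RAW r2
5. st.MEM+bne.BR @i6&i7  | pair
6. mulh.MUL+sll.ALU @i8&i9  | pair
7. blt.BR+ld.MEM @i10&i11  | pair
8. mul.MUL+or.ALU @i12&i13  | pair

PAIRS = 5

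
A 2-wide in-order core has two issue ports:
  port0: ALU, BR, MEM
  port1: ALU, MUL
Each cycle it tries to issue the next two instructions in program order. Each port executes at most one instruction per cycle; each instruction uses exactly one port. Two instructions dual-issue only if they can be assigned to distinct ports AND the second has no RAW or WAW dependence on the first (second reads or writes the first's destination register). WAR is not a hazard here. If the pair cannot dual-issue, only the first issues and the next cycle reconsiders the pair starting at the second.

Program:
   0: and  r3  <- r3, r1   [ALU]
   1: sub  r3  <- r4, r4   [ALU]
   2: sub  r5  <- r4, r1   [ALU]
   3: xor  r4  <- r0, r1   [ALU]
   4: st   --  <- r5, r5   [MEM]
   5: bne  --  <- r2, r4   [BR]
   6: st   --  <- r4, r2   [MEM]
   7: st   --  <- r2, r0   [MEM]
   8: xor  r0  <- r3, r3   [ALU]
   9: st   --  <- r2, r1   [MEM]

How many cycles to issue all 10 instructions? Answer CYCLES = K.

CYCLES = 7

[0] i0  and.ALU  -- WAW r3
[1] i1&i2  sub.ALU;sub.ALU  -- 2-wide
[2] i3&i4  xor.ALU;st.MEM  -- 2-wide
[3] i5  bne.BR  -- no-port BR/MEM
[4] i6  st.MEM  -- no-port MEM/MEM
[5] i7&i8  st.MEM;xor.ALU  -- 2-wide
[6] i9  st.MEM  -- tail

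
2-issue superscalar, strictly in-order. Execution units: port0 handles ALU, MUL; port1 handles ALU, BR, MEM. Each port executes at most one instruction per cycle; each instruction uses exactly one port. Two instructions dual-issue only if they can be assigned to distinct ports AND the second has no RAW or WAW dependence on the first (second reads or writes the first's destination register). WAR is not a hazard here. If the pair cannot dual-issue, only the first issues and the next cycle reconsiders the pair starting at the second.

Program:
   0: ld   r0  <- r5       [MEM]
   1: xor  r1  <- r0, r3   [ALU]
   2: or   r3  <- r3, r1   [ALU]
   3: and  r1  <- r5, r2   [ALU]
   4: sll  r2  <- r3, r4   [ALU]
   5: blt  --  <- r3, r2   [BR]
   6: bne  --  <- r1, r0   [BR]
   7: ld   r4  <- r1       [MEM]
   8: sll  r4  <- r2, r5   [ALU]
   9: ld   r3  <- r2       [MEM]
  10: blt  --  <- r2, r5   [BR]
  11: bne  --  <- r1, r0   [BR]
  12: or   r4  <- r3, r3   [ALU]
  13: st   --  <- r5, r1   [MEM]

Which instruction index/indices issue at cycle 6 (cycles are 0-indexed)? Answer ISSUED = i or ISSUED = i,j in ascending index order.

c0: i0 ld  RAW r0
c1: i1 xor  RAW r1
c2: i2+i3 or+and  pair
c3: i4 sll  RAW r2
c4: i5 blt  no-port BR/BR
c5: i6 bne  no-port BR/MEM
c6: i7 ld  WAW r4
c7: i8+i9 sll+ld  pair
c8: i10 blt  no-port BR/BR
c9: i11+i12 bne+or  pair
c10: i13 st  tail

ISSUED = 7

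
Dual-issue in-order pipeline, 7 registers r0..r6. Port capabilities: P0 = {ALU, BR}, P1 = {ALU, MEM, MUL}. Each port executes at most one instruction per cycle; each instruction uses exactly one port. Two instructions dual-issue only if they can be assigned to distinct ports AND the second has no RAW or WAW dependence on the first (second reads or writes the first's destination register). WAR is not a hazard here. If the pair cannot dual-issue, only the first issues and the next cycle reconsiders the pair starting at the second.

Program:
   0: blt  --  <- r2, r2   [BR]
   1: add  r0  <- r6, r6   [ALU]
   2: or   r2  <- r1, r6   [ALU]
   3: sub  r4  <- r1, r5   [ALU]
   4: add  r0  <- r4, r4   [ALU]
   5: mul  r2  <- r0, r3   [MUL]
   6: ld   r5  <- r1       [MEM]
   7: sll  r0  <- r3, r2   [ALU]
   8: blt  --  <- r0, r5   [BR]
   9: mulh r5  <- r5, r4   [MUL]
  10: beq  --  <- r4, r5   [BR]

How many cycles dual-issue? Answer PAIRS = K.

PAIRS = 4

0. blt/add @i0/i1  | pair
1. or/sub @i2/i3  | pair
2. add @i4  | RAW r0
3. mul @i5  | no-port MUL/MEM
4. ld/sll @i6/i7  | pair
5. blt/mulh @i8/i9  | pair
6. beq @i10  | tail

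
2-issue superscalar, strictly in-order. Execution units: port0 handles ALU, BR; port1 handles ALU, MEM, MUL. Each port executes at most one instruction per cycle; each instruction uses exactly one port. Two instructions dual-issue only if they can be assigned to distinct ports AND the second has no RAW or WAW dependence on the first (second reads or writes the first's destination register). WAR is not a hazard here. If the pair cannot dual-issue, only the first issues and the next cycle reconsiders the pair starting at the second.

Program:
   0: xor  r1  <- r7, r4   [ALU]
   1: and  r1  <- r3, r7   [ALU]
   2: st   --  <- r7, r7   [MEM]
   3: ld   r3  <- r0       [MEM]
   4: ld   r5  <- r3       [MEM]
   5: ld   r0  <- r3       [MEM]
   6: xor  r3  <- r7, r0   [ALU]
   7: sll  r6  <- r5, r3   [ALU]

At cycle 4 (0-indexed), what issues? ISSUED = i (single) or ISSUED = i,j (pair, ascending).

#0 head=0: xor.ALU i0 WAW r1
#1 head=1: and.ALU st.MEM i1/i2 dual
#2 head=3: ld.MEM i3 no-port MEM/MEM
#3 head=4: ld.MEM i4 no-port MEM/MEM
#4 head=5: ld.MEM i5 RAW r0
#5 head=6: xor.ALU i6 RAW r3
#6 head=7: sll.ALU i7 tail

ISSUED = 5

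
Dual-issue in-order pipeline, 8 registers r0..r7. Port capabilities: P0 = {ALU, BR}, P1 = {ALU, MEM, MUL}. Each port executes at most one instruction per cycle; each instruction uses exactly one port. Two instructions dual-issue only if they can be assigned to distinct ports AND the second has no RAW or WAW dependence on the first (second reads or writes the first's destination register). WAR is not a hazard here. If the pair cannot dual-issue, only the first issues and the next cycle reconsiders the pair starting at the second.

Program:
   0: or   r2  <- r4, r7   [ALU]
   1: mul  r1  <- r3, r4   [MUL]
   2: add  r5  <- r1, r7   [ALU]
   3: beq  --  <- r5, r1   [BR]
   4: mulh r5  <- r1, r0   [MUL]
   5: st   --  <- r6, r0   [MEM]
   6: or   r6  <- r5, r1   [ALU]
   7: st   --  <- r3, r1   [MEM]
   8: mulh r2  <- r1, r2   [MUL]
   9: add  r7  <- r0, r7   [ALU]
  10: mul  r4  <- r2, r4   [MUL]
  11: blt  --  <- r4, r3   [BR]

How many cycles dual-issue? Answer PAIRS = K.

PAIRS = 4

#0 head=0: or.ALU mul.MUL i0&i1 2-wide
#1 head=2: add.ALU i2 RAW r5
#2 head=3: beq.BR mulh.MUL i3&i4 2-wide
#3 head=5: st.MEM or.ALU i5&i6 2-wide
#4 head=7: st.MEM i7 no-port MEM/MUL
#5 head=8: mulh.MUL add.ALU i8&i9 2-wide
#6 head=10: mul.MUL i10 RAW r4
#7 head=11: blt.BR i11 tail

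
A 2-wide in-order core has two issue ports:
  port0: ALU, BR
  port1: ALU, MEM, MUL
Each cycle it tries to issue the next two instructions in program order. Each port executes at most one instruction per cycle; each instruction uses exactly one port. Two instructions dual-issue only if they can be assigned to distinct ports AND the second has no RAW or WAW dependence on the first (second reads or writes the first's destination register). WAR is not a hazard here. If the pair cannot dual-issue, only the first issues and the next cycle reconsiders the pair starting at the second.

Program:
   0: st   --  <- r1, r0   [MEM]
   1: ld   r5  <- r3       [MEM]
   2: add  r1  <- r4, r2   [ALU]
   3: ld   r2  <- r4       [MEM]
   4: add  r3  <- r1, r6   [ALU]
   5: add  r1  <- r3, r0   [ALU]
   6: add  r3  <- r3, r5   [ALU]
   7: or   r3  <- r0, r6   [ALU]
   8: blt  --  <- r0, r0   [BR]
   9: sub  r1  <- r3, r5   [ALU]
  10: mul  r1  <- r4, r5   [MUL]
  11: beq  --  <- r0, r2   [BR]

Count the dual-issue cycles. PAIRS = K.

PAIRS = 5

  cy0 -> i0 (st) no-port MEM/MEM
  cy1 -> i1,i2 (ld/add) dual
  cy2 -> i3,i4 (ld/add) dual
  cy3 -> i5,i6 (add/add) dual
  cy4 -> i7,i8 (or/blt) dual
  cy5 -> i9 (sub) WAW r1
  cy6 -> i10,i11 (mul/beq) dual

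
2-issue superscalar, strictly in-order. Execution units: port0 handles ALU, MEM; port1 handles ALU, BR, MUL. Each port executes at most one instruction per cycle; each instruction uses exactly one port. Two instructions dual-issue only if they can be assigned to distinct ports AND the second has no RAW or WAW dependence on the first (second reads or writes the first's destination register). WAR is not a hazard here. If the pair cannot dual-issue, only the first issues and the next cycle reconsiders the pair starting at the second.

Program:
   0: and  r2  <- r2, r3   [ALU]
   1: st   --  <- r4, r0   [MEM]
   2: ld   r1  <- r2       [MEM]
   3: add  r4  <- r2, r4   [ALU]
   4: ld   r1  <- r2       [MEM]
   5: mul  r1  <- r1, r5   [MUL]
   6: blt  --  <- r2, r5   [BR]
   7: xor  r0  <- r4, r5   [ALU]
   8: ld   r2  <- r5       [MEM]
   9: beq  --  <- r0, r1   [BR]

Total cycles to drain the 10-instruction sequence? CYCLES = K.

0. and st @i0/i1  | dual
1. ld add @i2/i3  | dual
2. ld @i4  | RAW+WAW r1
3. mul @i5  | no-port MUL/BR
4. blt xor @i6/i7  | dual
5. ld beq @i8/i9  | dual

CYCLES = 6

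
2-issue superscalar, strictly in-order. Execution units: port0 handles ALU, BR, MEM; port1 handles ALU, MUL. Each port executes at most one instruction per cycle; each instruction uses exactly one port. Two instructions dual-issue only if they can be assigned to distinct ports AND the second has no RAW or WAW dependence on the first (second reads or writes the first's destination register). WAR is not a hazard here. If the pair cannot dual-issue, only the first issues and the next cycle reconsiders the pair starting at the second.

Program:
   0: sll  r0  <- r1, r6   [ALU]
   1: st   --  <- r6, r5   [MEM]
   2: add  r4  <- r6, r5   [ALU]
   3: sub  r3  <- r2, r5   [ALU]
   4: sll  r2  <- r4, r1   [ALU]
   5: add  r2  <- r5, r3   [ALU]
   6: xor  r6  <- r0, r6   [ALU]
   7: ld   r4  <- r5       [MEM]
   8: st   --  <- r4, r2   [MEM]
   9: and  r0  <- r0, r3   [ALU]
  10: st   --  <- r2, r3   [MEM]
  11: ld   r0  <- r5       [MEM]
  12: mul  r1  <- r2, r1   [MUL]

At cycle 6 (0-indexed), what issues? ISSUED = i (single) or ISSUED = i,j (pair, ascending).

ISSUED = 10

0. sll.ALU+st.MEM @i0/i1  | 2-wide
1. add.ALU+sub.ALU @i2/i3  | 2-wide
2. sll.ALU @i4  | WAW r2
3. add.ALU+xor.ALU @i5/i6  | 2-wide
4. ld.MEM @i7  | no-port MEM/MEM
5. st.MEM+and.ALU @i8/i9  | 2-wide
6. st.MEM @i10  | no-port MEM/MEM
7. ld.MEM+mul.MUL @i11/i12  | 2-wide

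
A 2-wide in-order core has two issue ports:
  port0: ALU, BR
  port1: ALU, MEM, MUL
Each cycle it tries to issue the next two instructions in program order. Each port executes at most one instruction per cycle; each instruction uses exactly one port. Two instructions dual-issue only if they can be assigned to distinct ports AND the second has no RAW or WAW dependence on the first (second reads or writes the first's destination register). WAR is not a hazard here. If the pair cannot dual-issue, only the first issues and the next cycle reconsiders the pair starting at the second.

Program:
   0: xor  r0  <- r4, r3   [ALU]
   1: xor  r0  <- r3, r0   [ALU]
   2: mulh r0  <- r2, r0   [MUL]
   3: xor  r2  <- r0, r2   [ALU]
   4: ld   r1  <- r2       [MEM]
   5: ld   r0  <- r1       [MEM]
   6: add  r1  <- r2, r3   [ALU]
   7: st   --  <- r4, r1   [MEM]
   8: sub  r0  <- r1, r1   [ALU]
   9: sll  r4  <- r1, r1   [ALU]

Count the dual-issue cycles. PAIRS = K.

[0] i0  xor  -- RAW+WAW r0
[1] i1  xor  -- RAW+WAW r0
[2] i2  mulh  -- RAW r0
[3] i3  xor  -- RAW r2
[4] i4  ld  -- no-port MEM/MEM
[5] i5/i6  ld+add  -- 2-wide
[6] i7/i8  st+sub  -- 2-wide
[7] i9  sll  -- tail

PAIRS = 2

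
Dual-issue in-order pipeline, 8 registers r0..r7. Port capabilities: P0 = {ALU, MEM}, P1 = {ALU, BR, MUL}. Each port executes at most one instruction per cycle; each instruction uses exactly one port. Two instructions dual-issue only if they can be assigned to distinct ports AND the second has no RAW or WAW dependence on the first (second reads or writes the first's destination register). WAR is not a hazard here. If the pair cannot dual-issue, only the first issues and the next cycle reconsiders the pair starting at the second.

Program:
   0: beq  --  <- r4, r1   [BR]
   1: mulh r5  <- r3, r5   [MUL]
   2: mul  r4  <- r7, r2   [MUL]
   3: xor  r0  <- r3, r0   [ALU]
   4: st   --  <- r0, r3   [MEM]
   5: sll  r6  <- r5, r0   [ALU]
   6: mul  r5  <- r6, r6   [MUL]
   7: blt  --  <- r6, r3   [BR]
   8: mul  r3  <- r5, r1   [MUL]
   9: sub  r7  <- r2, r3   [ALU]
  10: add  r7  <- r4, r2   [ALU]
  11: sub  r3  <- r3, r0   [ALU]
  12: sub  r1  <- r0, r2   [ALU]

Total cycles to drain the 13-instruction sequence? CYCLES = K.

CYCLES = 10

  cy0 -> i0 (beq) no-port BR/MUL
  cy1 -> i1 (mulh) no-port MUL/MUL
  cy2 -> i2,i3 (mul+xor) pair
  cy3 -> i4,i5 (st+sll) pair
  cy4 -> i6 (mul) no-port MUL/BR
  cy5 -> i7 (blt) no-port BR/MUL
  cy6 -> i8 (mul) RAW r3
  cy7 -> i9 (sub) WAW r7
  cy8 -> i10,i11 (add+sub) pair
  cy9 -> i12 (sub) tail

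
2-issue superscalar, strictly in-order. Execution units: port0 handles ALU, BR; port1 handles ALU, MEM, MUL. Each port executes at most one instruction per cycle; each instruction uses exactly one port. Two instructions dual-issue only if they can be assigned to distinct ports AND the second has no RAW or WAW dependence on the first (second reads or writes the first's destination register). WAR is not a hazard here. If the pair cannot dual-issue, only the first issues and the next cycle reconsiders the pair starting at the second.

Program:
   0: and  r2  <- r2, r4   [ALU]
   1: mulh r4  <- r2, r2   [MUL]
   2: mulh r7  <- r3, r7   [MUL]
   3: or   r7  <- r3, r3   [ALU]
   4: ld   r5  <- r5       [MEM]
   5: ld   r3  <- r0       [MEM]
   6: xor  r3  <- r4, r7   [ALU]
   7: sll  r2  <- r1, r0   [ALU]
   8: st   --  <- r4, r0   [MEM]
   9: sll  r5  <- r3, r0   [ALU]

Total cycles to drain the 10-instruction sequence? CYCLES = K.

CYCLES = 7

0. and.ALU @i0  | RAW r2
1. mulh.MUL @i1  | no-port MUL/MUL
2. mulh.MUL @i2  | WAW r7
3. or.ALU+ld.MEM @i3,i4  | pair
4. ld.MEM @i5  | WAW r3
5. xor.ALU+sll.ALU @i6,i7  | pair
6. st.MEM+sll.ALU @i8,i9  | pair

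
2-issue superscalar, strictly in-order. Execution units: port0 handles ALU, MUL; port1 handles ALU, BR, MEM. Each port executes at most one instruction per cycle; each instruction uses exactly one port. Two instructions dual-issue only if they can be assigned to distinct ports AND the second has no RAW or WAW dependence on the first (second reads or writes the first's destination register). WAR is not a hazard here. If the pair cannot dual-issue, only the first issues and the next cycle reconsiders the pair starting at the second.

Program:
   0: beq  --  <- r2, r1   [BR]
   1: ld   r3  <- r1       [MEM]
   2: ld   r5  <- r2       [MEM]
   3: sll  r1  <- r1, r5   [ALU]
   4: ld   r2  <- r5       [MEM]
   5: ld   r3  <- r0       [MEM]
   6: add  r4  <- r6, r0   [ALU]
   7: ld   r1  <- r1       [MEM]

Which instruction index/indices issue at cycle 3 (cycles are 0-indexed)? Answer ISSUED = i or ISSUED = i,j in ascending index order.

#0 head=0: beq i0 no-port BR/MEM
#1 head=1: ld i1 no-port MEM/MEM
#2 head=2: ld i2 RAW r5
#3 head=3: sll ld i3,i4 pair
#4 head=5: ld add i5,i6 pair
#5 head=7: ld i7 tail

ISSUED = 3,4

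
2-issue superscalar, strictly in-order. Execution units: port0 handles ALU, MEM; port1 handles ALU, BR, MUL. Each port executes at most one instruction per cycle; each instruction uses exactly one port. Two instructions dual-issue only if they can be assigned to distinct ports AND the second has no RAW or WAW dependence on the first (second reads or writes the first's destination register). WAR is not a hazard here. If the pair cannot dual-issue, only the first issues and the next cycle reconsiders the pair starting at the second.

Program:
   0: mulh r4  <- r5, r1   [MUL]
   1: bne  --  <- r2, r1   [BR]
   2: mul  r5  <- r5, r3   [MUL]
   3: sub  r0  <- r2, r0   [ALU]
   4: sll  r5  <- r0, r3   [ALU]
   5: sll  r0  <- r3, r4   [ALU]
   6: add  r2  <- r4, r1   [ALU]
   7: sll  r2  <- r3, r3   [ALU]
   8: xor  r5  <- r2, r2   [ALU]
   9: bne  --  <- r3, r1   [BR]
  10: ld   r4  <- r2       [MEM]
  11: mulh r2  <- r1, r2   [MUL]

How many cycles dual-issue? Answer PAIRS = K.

PAIRS = 4

c0: i0 mulh.MUL  no-port MUL/BR
c1: i1 bne.BR  no-port BR/MUL
c2: i2+i3 mul.MUL;sub.ALU  2-wide
c3: i4+i5 sll.ALU;sll.ALU  2-wide
c4: i6 add.ALU  WAW r2
c5: i7 sll.ALU  RAW r2
c6: i8+i9 xor.ALU;bne.BR  2-wide
c7: i10+i11 ld.MEM;mulh.MUL  2-wide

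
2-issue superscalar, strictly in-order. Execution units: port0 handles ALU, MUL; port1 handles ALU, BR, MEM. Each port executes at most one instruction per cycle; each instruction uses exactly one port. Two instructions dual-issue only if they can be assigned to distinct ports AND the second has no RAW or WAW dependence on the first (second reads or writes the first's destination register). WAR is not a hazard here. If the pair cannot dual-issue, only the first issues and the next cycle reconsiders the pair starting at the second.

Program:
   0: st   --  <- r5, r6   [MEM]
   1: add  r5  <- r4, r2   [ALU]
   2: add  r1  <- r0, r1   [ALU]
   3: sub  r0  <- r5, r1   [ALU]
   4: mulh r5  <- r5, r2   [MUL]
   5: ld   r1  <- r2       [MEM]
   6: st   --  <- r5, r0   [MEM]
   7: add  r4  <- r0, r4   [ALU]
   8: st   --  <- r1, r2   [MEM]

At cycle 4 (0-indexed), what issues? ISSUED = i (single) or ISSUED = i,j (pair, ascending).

#0 head=0: st/add i0/i1 dual
#1 head=2: add i2 RAW r1
#2 head=3: sub/mulh i3/i4 dual
#3 head=5: ld i5 no-port MEM/MEM
#4 head=6: st/add i6/i7 dual
#5 head=8: st i8 tail

ISSUED = 6,7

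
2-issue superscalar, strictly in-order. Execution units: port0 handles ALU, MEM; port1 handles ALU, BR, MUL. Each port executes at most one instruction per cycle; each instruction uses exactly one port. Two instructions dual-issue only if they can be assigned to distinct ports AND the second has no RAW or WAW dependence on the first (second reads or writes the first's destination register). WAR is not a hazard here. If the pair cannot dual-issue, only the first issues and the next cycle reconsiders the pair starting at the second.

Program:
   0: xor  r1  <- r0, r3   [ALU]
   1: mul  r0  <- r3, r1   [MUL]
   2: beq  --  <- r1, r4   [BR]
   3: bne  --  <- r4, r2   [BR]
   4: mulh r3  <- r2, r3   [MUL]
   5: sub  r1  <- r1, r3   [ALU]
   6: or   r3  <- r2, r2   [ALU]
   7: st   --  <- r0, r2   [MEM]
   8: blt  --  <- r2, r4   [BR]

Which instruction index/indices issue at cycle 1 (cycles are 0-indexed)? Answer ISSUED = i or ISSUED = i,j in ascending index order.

ISSUED = 1

c0: i0 xor  RAW r1
c1: i1 mul  no-port MUL/BR
c2: i2 beq  no-port BR/BR
c3: i3 bne  no-port BR/MUL
c4: i4 mulh  RAW r3
c5: i5+i6 sub or  2-wide
c6: i7+i8 st blt  2-wide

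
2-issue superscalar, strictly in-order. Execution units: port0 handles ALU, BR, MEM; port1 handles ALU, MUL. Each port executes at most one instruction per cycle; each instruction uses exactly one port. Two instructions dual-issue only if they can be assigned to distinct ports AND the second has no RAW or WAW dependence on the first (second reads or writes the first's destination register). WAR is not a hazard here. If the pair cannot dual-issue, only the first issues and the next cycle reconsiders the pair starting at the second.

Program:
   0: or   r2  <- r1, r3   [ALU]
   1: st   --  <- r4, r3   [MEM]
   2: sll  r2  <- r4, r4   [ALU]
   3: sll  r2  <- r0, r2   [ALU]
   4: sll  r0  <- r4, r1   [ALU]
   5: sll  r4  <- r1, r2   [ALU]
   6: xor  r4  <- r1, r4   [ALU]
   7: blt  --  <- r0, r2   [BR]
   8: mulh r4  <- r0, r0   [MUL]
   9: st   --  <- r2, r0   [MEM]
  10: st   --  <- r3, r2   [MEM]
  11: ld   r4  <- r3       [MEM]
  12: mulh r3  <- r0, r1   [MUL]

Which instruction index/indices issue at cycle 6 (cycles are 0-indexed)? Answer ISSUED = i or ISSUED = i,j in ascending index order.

c0: i0&i1 or.ALU;st.MEM  dual
c1: i2 sll.ALU  RAW+WAW r2
c2: i3&i4 sll.ALU;sll.ALU  dual
c3: i5 sll.ALU  RAW+WAW r4
c4: i6&i7 xor.ALU;blt.BR  dual
c5: i8&i9 mulh.MUL;st.MEM  dual
c6: i10 st.MEM  no-port MEM/MEM
c7: i11&i12 ld.MEM;mulh.MUL  dual

ISSUED = 10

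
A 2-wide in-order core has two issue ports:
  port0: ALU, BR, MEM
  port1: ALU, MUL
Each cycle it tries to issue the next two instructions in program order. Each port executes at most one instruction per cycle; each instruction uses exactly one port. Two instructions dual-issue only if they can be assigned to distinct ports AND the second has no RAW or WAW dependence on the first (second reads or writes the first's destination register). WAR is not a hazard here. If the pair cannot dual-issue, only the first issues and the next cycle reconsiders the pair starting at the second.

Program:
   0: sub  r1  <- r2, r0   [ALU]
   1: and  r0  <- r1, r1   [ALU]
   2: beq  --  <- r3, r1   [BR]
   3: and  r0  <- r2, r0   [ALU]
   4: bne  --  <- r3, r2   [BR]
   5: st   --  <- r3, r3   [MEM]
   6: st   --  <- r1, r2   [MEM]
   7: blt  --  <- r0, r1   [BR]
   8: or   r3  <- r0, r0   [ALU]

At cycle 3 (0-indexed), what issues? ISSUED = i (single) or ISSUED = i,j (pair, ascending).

[0] i0  sub  -- RAW r1
[1] i1/i2  and+beq  -- 2-wide
[2] i3/i4  and+bne  -- 2-wide
[3] i5  st  -- no-port MEM/MEM
[4] i6  st  -- no-port MEM/BR
[5] i7/i8  blt+or  -- 2-wide

ISSUED = 5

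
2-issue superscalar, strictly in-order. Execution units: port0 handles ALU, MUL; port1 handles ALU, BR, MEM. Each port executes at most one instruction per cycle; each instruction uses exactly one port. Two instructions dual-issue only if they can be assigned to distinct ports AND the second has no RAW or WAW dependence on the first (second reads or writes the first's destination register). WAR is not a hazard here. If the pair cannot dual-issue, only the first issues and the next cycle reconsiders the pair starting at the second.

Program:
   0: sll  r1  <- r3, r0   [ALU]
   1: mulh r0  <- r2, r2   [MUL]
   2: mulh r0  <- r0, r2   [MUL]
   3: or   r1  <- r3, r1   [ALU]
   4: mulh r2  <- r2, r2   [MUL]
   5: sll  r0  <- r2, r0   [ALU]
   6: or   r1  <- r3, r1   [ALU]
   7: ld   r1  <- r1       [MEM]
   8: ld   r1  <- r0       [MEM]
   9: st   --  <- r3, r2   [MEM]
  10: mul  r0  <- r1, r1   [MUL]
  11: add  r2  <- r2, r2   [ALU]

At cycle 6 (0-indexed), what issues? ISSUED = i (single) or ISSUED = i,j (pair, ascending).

#0 head=0: sll.ALU;mulh.MUL i0&i1 dual
#1 head=2: mulh.MUL;or.ALU i2&i3 dual
#2 head=4: mulh.MUL i4 RAW r2
#3 head=5: sll.ALU;or.ALU i5&i6 dual
#4 head=7: ld.MEM i7 no-port MEM/MEM
#5 head=8: ld.MEM i8 no-port MEM/MEM
#6 head=9: st.MEM;mul.MUL i9&i10 dual
#7 head=11: add.ALU i11 tail

ISSUED = 9,10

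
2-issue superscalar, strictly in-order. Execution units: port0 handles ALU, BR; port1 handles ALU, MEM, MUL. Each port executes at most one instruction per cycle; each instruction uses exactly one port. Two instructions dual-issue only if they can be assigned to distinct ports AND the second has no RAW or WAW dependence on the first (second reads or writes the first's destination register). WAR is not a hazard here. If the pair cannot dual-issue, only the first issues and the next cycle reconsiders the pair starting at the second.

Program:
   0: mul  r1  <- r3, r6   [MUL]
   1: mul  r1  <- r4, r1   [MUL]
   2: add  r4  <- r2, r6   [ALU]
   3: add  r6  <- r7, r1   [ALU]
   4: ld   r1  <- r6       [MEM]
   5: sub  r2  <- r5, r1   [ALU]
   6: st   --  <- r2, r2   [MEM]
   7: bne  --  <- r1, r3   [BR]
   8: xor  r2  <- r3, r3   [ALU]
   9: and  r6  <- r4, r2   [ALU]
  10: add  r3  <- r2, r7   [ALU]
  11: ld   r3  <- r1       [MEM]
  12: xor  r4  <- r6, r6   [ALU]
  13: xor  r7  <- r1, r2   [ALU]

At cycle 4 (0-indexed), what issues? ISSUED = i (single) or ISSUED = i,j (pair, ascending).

c0: i0 mul.MUL  no-port MUL/MUL
c1: i1,i2 mul.MUL+add.ALU  2-wide
c2: i3 add.ALU  RAW r6
c3: i4 ld.MEM  RAW r1
c4: i5 sub.ALU  RAW r2
c5: i6,i7 st.MEM+bne.BR  2-wide
c6: i8 xor.ALU  RAW r2
c7: i9,i10 and.ALU+add.ALU  2-wide
c8: i11,i12 ld.MEM+xor.ALU  2-wide
c9: i13 xor.ALU  tail

ISSUED = 5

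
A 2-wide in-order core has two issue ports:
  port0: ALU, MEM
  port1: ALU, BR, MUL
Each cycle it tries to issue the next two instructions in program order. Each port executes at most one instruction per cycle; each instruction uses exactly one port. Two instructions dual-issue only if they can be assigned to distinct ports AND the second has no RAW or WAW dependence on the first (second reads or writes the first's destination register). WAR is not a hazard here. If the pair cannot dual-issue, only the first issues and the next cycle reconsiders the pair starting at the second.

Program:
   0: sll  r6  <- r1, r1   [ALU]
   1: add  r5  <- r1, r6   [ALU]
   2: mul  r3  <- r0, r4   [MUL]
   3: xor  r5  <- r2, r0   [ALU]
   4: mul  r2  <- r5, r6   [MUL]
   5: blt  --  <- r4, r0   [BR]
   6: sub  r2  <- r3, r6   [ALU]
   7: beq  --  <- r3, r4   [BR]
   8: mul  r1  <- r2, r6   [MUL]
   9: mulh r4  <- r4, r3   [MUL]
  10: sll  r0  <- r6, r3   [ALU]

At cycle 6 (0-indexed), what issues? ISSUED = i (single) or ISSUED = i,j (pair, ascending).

ISSUED = 8

0. sll @i0  | RAW r6
1. add/mul @i1/i2  | 2-wide
2. xor @i3  | RAW r5
3. mul @i4  | no-port MUL/BR
4. blt/sub @i5/i6  | 2-wide
5. beq @i7  | no-port BR/MUL
6. mul @i8  | no-port MUL/MUL
7. mulh/sll @i9/i10  | 2-wide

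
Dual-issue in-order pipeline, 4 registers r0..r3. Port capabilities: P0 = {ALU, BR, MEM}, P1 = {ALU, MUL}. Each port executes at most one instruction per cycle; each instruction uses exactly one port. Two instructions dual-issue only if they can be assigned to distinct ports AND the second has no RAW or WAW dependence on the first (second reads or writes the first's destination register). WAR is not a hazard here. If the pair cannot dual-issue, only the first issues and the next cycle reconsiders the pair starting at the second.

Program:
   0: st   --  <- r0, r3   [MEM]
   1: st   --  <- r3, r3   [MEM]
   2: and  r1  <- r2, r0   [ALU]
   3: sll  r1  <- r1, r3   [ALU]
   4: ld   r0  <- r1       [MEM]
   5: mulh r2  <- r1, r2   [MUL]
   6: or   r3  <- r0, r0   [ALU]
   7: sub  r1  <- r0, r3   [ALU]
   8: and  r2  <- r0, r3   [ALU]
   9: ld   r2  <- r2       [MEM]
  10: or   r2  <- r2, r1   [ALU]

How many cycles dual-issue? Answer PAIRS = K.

t=0 i0:st ; no-port MEM/MEM
t=1 i1&i2:st;and ; dual
t=2 i3:sll ; RAW r1
t=3 i4&i5:ld;mulh ; dual
t=4 i6:or ; RAW r3
t=5 i7&i8:sub;and ; dual
t=6 i9:ld ; RAW+WAW r2
t=7 i10:or ; tail

PAIRS = 3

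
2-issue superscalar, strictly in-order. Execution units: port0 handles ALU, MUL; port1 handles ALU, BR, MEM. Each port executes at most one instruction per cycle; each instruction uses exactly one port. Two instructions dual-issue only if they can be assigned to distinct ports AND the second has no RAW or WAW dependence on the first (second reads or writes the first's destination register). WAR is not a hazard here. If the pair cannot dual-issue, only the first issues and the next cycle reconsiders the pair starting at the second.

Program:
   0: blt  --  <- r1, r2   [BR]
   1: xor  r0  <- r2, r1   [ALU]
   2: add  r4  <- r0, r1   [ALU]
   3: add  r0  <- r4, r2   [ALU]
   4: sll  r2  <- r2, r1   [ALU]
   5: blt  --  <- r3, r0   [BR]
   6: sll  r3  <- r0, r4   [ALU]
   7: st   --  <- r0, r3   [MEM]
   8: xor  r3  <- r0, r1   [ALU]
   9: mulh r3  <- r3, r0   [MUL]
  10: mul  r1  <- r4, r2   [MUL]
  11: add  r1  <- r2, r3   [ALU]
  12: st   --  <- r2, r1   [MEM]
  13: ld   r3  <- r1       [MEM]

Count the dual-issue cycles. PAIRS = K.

PAIRS = 4

c0: i0,i1 blt;xor  dual
c1: i2 add  RAW r4
c2: i3,i4 add;sll  dual
c3: i5,i6 blt;sll  dual
c4: i7,i8 st;xor  dual
c5: i9 mulh  no-port MUL/MUL
c6: i10 mul  WAW r1
c7: i11 add  RAW r1
c8: i12 st  no-port MEM/MEM
c9: i13 ld  tail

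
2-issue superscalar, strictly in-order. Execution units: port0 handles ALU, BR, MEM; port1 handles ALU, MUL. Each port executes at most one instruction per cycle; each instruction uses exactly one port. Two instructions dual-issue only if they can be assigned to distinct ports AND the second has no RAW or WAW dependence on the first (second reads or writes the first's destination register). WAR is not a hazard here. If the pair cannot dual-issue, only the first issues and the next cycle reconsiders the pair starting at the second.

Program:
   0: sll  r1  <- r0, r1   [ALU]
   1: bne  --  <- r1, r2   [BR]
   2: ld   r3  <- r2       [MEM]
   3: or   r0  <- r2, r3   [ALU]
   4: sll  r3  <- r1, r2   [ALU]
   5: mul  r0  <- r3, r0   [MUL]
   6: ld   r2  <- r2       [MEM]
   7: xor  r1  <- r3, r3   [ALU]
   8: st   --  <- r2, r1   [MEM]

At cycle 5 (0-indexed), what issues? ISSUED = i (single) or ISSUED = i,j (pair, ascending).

#0 head=0: sll i0 RAW r1
#1 head=1: bne i1 no-port BR/MEM
#2 head=2: ld i2 RAW r3
#3 head=3: or sll i3&i4 pair
#4 head=5: mul ld i5&i6 pair
#5 head=7: xor i7 RAW r1
#6 head=8: st i8 tail

ISSUED = 7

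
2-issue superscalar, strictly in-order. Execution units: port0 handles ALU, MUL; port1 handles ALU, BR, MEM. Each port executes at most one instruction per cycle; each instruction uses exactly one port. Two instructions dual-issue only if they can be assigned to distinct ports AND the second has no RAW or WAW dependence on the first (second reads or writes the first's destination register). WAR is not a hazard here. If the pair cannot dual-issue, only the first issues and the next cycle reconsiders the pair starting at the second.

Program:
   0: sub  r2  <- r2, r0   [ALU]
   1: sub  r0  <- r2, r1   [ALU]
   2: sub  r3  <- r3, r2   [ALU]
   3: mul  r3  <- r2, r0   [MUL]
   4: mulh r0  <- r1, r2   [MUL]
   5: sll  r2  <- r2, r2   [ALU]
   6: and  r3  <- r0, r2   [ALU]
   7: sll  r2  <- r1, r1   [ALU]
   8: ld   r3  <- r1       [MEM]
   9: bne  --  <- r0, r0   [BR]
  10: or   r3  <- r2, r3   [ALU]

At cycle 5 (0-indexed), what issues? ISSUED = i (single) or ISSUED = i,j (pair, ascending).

t=0 i0:sub ; RAW r2
t=1 i1/i2:sub/sub ; pair
t=2 i3:mul ; no-port MUL/MUL
t=3 i4/i5:mulh/sll ; pair
t=4 i6/i7:and/sll ; pair
t=5 i8:ld ; no-port MEM/BR
t=6 i9/i10:bne/or ; pair

ISSUED = 8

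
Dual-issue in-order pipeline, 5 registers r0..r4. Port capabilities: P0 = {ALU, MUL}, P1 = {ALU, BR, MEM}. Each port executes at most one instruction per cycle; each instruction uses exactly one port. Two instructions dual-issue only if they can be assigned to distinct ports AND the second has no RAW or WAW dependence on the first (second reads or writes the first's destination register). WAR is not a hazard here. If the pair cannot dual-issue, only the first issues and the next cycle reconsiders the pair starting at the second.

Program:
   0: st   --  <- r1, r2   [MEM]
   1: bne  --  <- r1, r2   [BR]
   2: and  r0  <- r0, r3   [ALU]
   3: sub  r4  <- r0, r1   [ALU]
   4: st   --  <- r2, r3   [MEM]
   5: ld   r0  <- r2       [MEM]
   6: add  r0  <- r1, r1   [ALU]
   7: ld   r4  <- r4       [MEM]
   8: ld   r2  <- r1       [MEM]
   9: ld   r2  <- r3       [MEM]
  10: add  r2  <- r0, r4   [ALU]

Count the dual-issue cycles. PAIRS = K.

PAIRS = 3

  cy0 -> i0 (st.MEM) no-port MEM/BR
  cy1 -> i1&i2 (bne.BR;and.ALU) dual
  cy2 -> i3&i4 (sub.ALU;st.MEM) dual
  cy3 -> i5 (ld.MEM) WAW r0
  cy4 -> i6&i7 (add.ALU;ld.MEM) dual
  cy5 -> i8 (ld.MEM) no-port MEM/MEM
  cy6 -> i9 (ld.MEM) WAW r2
  cy7 -> i10 (add.ALU) tail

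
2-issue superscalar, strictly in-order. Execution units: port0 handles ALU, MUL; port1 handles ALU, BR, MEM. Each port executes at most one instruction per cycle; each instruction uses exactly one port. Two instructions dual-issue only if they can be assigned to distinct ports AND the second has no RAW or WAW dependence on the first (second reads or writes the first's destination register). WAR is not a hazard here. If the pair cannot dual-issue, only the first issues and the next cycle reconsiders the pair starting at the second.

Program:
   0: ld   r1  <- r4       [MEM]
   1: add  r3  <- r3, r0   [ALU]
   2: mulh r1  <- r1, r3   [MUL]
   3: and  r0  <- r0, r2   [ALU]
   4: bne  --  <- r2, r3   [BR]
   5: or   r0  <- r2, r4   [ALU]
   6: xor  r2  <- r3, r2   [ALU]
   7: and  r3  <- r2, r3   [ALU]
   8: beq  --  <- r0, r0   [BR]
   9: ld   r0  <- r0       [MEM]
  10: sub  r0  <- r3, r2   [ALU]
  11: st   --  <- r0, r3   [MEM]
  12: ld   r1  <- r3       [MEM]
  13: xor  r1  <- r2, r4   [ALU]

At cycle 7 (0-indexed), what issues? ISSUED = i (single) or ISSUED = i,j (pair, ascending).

ISSUED = 11

c0: i0+i1 ld add  pair
c1: i2+i3 mulh and  pair
c2: i4+i5 bne or  pair
c3: i6 xor  RAW r2
c4: i7+i8 and beq  pair
c5: i9 ld  WAW r0
c6: i10 sub  RAW r0
c7: i11 st  no-port MEM/MEM
c8: i12 ld  WAW r1
c9: i13 xor  tail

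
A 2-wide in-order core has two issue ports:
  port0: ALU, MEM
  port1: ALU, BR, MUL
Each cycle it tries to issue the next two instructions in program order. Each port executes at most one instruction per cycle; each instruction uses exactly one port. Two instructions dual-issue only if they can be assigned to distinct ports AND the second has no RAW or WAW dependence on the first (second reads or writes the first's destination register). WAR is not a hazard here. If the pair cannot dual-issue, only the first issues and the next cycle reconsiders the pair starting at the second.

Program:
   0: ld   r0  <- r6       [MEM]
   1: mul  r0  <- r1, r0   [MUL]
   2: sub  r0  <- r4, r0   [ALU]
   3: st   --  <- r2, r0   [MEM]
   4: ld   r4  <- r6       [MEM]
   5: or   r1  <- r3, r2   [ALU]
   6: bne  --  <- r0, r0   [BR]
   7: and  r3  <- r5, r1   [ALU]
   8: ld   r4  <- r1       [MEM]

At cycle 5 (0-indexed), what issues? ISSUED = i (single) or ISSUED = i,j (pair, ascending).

ISSUED = 6,7

c0: i0 ld.MEM  RAW+WAW r0
c1: i1 mul.MUL  RAW+WAW r0
c2: i2 sub.ALU  RAW r0
c3: i3 st.MEM  no-port MEM/MEM
c4: i4,i5 ld.MEM+or.ALU  2-wide
c5: i6,i7 bne.BR+and.ALU  2-wide
c6: i8 ld.MEM  tail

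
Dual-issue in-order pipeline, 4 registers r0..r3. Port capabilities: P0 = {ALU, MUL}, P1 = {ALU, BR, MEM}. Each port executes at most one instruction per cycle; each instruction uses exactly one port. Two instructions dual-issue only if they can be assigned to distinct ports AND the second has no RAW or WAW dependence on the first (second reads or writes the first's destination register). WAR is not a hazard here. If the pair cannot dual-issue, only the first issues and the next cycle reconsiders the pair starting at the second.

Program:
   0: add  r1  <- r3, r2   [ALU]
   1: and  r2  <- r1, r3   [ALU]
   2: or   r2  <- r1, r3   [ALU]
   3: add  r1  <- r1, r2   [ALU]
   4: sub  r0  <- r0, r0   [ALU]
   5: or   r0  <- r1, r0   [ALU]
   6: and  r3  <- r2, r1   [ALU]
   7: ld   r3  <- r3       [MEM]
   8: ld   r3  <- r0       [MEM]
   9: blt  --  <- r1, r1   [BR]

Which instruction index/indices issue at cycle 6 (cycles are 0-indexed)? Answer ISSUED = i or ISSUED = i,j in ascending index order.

t=0 i0:add.ALU ; RAW r1
t=1 i1:and.ALU ; WAW r2
t=2 i2:or.ALU ; RAW r2
t=3 i3&i4:add.ALU;sub.ALU ; dual
t=4 i5&i6:or.ALU;and.ALU ; dual
t=5 i7:ld.MEM ; no-port MEM/MEM
t=6 i8:ld.MEM ; no-port MEM/BR
t=7 i9:blt.BR ; tail

ISSUED = 8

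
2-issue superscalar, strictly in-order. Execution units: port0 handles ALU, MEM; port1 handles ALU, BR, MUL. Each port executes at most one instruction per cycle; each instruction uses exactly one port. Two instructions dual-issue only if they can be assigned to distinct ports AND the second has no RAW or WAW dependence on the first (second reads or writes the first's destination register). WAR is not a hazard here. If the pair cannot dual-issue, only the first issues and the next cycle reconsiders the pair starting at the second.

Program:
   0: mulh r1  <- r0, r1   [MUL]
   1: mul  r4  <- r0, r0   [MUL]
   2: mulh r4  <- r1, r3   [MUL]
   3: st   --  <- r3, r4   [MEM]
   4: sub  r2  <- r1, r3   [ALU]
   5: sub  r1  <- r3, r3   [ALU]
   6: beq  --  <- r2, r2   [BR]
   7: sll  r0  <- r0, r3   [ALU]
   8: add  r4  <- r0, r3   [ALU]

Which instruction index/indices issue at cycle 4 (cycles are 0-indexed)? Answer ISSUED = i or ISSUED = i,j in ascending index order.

[0] i0  mulh.MUL  -- no-port MUL/MUL
[1] i1  mul.MUL  -- no-port MUL/MUL
[2] i2  mulh.MUL  -- RAW r4
[3] i3+i4  st.MEM+sub.ALU  -- 2-wide
[4] i5+i6  sub.ALU+beq.BR  -- 2-wide
[5] i7  sll.ALU  -- RAW r0
[6] i8  add.ALU  -- tail

ISSUED = 5,6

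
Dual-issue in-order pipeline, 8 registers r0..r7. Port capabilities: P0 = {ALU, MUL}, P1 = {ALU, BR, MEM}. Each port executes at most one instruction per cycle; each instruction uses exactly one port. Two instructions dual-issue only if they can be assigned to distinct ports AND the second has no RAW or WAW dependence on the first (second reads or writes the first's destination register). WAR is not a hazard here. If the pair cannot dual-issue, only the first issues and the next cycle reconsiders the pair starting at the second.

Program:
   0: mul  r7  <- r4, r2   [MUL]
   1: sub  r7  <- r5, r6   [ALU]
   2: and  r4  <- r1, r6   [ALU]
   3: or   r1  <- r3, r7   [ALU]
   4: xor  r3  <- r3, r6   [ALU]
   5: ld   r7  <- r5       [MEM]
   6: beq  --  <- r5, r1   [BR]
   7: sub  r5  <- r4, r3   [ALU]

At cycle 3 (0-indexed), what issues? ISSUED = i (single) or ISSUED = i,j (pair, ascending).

ISSUED = 5

#0 head=0: mul i0 WAW r7
#1 head=1: sub and i1,i2 pair
#2 head=3: or xor i3,i4 pair
#3 head=5: ld i5 no-port MEM/BR
#4 head=6: beq sub i6,i7 pair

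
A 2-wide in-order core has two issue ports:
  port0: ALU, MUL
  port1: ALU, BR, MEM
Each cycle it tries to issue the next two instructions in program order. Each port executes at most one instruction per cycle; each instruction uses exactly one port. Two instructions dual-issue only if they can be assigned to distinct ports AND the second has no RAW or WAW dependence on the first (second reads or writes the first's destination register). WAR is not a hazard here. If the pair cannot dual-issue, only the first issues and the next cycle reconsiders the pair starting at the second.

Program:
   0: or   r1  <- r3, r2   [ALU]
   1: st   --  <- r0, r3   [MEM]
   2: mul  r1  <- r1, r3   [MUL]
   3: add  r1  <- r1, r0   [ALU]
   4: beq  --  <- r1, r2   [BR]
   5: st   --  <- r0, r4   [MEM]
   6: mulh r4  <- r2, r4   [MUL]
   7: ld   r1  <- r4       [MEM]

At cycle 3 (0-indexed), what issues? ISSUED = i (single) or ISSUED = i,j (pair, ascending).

[0] i0,i1  or+st  -- pair
[1] i2  mul  -- RAW+WAW r1
[2] i3  add  -- RAW r1
[3] i4  beq  -- no-port BR/MEM
[4] i5,i6  st+mulh  -- pair
[5] i7  ld  -- tail

ISSUED = 4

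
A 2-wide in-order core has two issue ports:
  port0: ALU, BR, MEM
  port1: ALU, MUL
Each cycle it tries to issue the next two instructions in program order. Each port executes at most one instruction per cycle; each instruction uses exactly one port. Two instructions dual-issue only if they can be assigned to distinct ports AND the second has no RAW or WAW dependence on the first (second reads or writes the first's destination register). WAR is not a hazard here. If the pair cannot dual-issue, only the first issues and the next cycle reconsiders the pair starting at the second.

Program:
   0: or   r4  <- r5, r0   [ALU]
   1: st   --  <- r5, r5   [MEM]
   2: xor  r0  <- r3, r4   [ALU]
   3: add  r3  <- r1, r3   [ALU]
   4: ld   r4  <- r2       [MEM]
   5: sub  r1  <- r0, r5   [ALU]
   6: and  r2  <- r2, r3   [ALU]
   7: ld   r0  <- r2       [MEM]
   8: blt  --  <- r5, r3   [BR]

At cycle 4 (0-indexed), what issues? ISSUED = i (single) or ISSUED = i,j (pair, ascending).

ISSUED = 7

c0: i0&i1 or.ALU/st.MEM  2-wide
c1: i2&i3 xor.ALU/add.ALU  2-wide
c2: i4&i5 ld.MEM/sub.ALU  2-wide
c3: i6 and.ALU  RAW r2
c4: i7 ld.MEM  no-port MEM/BR
c5: i8 blt.BR  tail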